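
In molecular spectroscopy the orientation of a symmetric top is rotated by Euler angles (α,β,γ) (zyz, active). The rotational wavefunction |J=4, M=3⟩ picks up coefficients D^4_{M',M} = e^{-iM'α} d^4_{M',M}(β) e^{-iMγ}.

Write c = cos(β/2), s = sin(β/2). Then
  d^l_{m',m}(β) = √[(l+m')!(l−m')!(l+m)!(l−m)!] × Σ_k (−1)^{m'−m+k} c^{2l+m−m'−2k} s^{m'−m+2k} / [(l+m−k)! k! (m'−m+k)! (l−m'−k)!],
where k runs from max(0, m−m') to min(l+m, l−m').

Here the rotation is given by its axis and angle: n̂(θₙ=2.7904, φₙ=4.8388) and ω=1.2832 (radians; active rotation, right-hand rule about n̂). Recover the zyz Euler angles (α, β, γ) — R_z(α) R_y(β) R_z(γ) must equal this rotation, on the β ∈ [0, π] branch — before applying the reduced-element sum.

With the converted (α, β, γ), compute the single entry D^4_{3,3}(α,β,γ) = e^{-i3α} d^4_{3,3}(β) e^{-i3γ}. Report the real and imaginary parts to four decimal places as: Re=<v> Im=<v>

Axis–angle → zyz. n̂ = (sinθₙcosφₙ, sinθₙsinφₙ, cosθₙ) = (+0.043372, -0.341273, -0.938963), ω = 1.2832.
R = I cosω + sinω [n̂]ₓ + (1−cosω) n̂n̂ᵀ gives
  R = [+0.284996, +0.889795, -0.356429; -0.911002, +0.367080, +0.187959; +0.298083, +0.271140, +0.915221]
β = atan2(√(R₁₃²+R₂₃²), R₃₃) = 0.414740; α = atan2(R₂₃, R₁₃) mod 2π = 2.656314; γ = atan2(R₃₂, −R₃₁) mod 2π = 2.403492
First d^4_{3,3}(β=0.4147), then the phase factors e^{-i(3)α} and e^{-i(3)γ}:
With c≡cos(β/2)=0.978576 and s≡sin(β/2)=0.205887, N=[5040·1·5040·1]^{1/2}=5040.000000
k: max(0,(3)−(3))=0 … min(4+(3),4−(3))=1
  k=0: (−1)^0·5040.0000/(5040)·0.9786^8·0.2059^0 = +0.840922
  k=1: (−1)^1·5040.0000/(720)·0.9786^6·0.2059^2 = -0.260569
d^4_{3,3}(0.4147) = +0.840922 -0.260569 = +0.580352
Phases: e^{-i·(3)·2.6563}=-0.114707-0.993399i, e^{-i·(3)·2.4035}=+0.600004-0.799997i ⇒ D=-0.501158-0.292659i

Re=-0.5012 Im=-0.2927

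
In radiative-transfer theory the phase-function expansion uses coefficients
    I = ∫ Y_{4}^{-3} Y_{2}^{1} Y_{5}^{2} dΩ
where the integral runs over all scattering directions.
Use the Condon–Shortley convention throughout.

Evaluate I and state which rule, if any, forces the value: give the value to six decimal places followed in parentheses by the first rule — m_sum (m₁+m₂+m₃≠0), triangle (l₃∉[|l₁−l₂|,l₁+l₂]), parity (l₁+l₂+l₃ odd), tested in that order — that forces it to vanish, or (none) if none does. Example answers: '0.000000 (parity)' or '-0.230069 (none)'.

l₁+l₂+l₃=11 is odd: 3j(l;000)=0 ⇒ I=0

0.000000 (parity)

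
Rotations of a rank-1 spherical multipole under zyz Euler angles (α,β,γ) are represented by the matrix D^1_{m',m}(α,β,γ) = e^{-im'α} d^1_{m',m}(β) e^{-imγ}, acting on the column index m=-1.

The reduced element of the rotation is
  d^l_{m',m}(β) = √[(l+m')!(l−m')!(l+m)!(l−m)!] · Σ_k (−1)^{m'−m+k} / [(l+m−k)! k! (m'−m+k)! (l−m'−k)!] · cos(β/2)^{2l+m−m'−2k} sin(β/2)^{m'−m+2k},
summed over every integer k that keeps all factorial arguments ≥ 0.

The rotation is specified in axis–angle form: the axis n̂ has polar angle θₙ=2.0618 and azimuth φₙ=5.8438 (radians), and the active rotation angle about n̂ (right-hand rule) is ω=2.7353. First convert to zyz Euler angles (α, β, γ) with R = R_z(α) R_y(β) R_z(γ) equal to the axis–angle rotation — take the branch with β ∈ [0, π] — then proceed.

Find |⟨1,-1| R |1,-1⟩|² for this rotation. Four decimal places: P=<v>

Axis–angle → zyz. n̂ = (sinθₙcosφₙ, sinθₙsinφₙ, cosθₙ) = (+0.798095, -0.375128, -0.471511), ω = 2.7353.
R = I cosω + sinω [n̂]ₓ + (1−cosω) n̂n̂ᵀ gives
  R = [+0.303466, -0.388060, -0.870240; -0.760748, -0.648605, +0.023943; -0.573734, +0.654768, -0.492045]
β = atan2(√(R₁₃²+R₂₃²), R₃₃) = 2.085234; α = atan2(R₂₃, R₁₃) mod 2π = 3.114086; γ = atan2(R₃₂, −R₃₁) mod 2π = 0.851264
First d^1_{-1,-1}(β=2.0852), then the phase factors e^{-i(-1)α} and e^{-i(-1)γ}:
c=cos(2.085234/2)=0.503962, s=sin(2.085234/2)=0.863726; N=√[1·2·1·2]=2.000000
k: max(0,(-1)−(-1))=0 … min(1+(-1),1−(-1))=0
  k=0: (−1)^0·2.0000/(2)·0.5040^2·0.8637^0 = +0.253977
d^1_{-1,-1}(2.0852) = +0.253977
|D^1_{-1,-1}|² = |d^1_{-1,-1}(β)|² = (+0.253977)² = 0.064504 (the z-rotation phases have unit modulus)

P=0.0645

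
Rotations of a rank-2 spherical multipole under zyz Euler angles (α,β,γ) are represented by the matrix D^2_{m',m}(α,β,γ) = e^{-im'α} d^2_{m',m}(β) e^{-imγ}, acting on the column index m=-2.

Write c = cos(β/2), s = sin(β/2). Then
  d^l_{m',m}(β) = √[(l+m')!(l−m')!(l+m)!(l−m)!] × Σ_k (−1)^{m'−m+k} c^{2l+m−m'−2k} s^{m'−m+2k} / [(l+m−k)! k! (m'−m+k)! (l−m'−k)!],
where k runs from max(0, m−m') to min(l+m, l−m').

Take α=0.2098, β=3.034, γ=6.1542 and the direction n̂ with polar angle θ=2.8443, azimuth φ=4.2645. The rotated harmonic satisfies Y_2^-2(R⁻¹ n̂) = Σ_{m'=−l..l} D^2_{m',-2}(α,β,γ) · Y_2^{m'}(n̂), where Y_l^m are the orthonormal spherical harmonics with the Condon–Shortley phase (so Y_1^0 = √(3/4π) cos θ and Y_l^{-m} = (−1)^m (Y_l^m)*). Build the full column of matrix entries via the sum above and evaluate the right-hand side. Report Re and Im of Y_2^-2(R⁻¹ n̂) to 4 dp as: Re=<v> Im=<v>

Need the full column D^2_{m',-2} for m'=−2..2 at α=0.2098, β=3.0340, γ=6.1542.
cos(β/2)=0.053770, sin(β/2)=0.998553
d^2_{-2,-2}: single k=0 term ⇒ +0.000008;  D = +0.000008+0.000001i
d^2_{-1,-2}: single k=0 term ⇒ -0.000310;  D = -0.000310+0.000015i
d^2_{0,-2}: single k=0 term ⇒ +0.007062;  D = +0.006828-0.001802i
d^2_{1,-2}: single k=0 term ⇒ -0.107075;  D = -0.095572+0.048280i
d^2_{2,-2}: single k=0 term ⇒ +0.994226;  D = +0.774599-0.623282i
Y_2^{m'}(θ=2.8443,φ=4.2645) and Σ D·Y over m':
  (+0.0000+0.0000i)·(-0.0207-0.0259i)  (-0.0003+0.0000i)·(+0.0937-0.1950i)  (+0.0068-0.0018i)·(+0.5496+0.0000i)  (-0.0956+0.0483i)·(-0.0937-0.1950i)  (+0.7746-0.6233i)·(-0.0207+0.0259i)
Y_2^-2(R⁻¹ n̂) = +0.022182+0.046142i

Re=0.0222 Im=0.0461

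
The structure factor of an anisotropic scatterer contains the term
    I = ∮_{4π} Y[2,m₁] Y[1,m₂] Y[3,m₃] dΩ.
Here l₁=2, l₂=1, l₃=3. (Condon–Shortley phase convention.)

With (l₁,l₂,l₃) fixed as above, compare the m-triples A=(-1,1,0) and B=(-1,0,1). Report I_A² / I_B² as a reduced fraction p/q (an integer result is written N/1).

3/8

Same 2,1,3: normalisation and zero-m 3j drop out of the ratio.
A: Δ: 0! 4! 2! / 7! → 1/105; sum: t=0:+1/12 = 1/12; 3j²(2 1 3; -1 1 0) = Δ·Π!·Σ² = 1/35  (sign -1)
B: Δ: 0! 4! 2! / 7! → 1/105; sum: t=0:+1/6 = 1/6; 3j²(2 1 3; -1 0 1) = Δ·Π!·Σ² = 8/105  (sign +1)
I_A²/I_B² = (1/35)/(8/105) = 3/8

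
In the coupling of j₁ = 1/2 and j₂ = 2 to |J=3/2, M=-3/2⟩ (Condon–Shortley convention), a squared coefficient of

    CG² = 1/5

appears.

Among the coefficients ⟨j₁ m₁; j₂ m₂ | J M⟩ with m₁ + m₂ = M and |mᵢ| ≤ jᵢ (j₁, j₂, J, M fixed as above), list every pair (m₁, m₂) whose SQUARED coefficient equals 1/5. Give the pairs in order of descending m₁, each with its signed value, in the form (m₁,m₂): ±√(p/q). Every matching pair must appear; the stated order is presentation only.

(-1/2,-1): −√(1/5)

Admissible pairs with m₁+m₂ = M = -3/2: (-1/2,-1), (1/2,-2)
  (m₁,m₂)=(1/2,-2): CG² = 4/5, CG = +√(4/5)
  (m₁,m₂)=(-1/2,-1): CG² = 1/5, CG = −√(1/5)   ← matches the target
Pairs with CG² = 1/5: (-1/2,-1): −√(1/5)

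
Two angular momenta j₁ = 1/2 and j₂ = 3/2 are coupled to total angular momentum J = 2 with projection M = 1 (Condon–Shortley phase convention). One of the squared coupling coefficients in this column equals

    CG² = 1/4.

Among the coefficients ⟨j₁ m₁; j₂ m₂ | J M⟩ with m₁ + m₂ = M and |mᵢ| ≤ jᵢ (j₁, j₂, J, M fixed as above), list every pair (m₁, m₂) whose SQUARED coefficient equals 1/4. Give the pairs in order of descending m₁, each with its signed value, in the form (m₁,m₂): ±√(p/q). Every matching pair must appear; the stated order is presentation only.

Admissible pairs with m₁+m₂ = M = 1: (-1/2,3/2), (1/2,1/2)
  (m₁,m₂)=(1/2,1/2): CG² = 3/4, CG = +√(3/4)
  (m₁,m₂)=(-1/2,3/2): CG² = 1/4, CG = +√(1/4)   ← matches the target
Pairs with CG² = 1/4: (-1/2,3/2): +√(1/4)

(-1/2,3/2): +√(1/4)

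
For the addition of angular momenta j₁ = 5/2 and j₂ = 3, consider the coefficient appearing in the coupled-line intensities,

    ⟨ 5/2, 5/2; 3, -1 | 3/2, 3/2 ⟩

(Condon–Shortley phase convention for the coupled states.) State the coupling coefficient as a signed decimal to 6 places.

+0.267261  (= +√(1/14))

triangle: 4!×1!×2!/8! = 48/40320
(j±m)!: 5!×0!×2!×4!×3!×0! = 34560
prefactor² = (2J+1)×Δ×N² = 1152/7
  k=0: +1/(0!×4!×0!×2!×1!×0!) = 1/48
Σ = 1/48  ⇒  CG² = 1152/7×(1/48)² = 1/14
CG = +√(1/14) = +0.267261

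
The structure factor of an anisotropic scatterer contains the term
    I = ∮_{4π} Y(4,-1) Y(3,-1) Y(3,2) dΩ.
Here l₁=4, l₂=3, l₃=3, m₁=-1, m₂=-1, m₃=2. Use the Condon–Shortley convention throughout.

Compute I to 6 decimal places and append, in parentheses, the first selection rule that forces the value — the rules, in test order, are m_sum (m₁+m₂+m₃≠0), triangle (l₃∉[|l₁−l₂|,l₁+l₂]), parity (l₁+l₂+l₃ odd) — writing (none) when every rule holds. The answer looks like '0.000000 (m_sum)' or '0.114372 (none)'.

Rules hold: Σm=0, L=10 even, 1≤3≤7.
N = 9·7·7 = 441
Δ = 4!·4!·2!/11! = 1/34650
Racah Σ t=1..3: t=1:−1/72 t=2:+1/16 t=3:−1/72 = 5/144
⇒ 3j(4 3 3; 0 0 0)² = 2/77, sgn -1
Racah Σ t=1..2: t=1:−1/144 t=2:+1/48 = 1/72
⇒ 3j(4 3 3; -1 -1 2)² = 16/693, sgn -1
4πI² = N·(3j₀)²·(3jₘ)² = 32/121
I = +1·√(0.264463/4π) = 0.14506992
No selection rule forces the value: the integral is nonzero (none).

0.145070 (none)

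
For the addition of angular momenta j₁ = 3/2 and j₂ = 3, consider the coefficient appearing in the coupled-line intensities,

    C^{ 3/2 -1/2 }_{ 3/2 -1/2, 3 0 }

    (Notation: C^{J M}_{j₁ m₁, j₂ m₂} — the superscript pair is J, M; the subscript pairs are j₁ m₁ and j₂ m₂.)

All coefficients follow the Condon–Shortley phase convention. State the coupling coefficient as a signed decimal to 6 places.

triangle: 3!×0!×3!/7! = 36/5040
(j±m)!: 1!×2!×3!×3!×1!×2! = 144
prefactor² = (2J+1)×Δ×N² = 144/35
  k=2: +1/(2!×1!×0!×1!×0!×2!) = 1/4
Σ = 1/4  ⇒  CG² = 144/35×(1/4)² = 9/35
CG = +√(9/35) = +0.507093

+0.507093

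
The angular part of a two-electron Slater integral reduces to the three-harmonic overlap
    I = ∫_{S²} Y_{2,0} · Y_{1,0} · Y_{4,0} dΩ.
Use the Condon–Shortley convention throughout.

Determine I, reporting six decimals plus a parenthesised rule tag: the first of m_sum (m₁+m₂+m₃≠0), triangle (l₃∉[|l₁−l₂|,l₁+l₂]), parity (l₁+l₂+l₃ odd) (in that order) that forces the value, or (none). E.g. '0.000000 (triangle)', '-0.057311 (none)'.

triangle: need 1≤l₃≤3, have 4; I=0

0.000000 (triangle)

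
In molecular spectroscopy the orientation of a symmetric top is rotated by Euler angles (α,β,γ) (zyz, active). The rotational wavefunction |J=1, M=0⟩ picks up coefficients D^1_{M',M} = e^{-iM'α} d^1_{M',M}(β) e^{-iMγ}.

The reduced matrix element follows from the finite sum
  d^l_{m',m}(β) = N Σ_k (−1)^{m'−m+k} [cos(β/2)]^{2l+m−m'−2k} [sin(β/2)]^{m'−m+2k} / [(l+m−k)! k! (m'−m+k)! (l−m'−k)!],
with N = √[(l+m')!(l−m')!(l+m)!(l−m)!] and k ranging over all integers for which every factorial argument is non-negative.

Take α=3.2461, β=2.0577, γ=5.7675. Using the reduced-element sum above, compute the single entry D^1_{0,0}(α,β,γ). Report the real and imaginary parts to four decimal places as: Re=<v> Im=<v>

Re=-0.4679 Im=0.0000

Split into d^1_{0,0}(β=2.0577) × two z-phases.
With c≡cos(β/2)=0.515804 and s≡sin(β/2)=0.856706, N=[1·1·1·1]^{1/2}=1.000000
Admissible k: 0..1 (factorial args all ≥0)
  k=0: (−1)^0·1.0000/(1)·0.5158^2·0.8567^0 = +0.266054
  k=1: (−1)^1·1.0000/(1)·0.5158^0·0.8567^2 = -0.733946
d^1_{0,0}(2.0577) = +0.266054 -0.733946 = -0.467892
D = (+1.000000+0.000000i)·(-0.467892)·(+1.000000+0.000000i) = -0.467892+0.000000i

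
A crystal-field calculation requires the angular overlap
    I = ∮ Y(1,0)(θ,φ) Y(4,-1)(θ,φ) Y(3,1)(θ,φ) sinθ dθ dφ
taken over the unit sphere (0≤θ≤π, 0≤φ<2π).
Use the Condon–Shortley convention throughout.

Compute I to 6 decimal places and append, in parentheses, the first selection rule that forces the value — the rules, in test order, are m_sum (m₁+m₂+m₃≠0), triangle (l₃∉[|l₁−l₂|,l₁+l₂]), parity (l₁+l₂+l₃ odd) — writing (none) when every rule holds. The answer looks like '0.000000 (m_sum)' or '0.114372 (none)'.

m-sum 0 ✓  L=8 even ✓  3≤3≤5 ✓
Π(2lᵢ+1) = 3×9×7 = 189
triangle coeff Δ(1,4,3) = 1/252
Σ_t [1,1]: t=1:−1/36 = -1/36
(3j)²=4/63 [(1 4 3; 0 0 0)], sign=+1
Σ_t [1,1]: t=1:−1/48 = -1/48
(3j)²=5/84 [(1 4 3; 0 -1 1)], sign=-1
⇒ 4πI² = 5/7
I = (-1)√(5/7/(4π)) = -0.23841361
No selection rule forces the value: the integral is nonzero (none).

-0.238414 (none)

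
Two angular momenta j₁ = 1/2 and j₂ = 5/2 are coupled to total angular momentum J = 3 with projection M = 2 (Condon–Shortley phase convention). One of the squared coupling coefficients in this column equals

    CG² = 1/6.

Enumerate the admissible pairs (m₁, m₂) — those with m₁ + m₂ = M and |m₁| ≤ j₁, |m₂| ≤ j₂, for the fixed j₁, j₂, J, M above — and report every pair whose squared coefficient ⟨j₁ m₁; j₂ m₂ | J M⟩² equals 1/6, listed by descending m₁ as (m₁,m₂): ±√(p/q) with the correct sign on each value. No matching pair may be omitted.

(-1/2,5/2): +√(1/6)

Admissible pairs with m₁+m₂ = M = 2: (-1/2,5/2), (1/2,3/2)
  (m₁,m₂)=(1/2,3/2): CG² = 5/6, CG = +√(5/6)
  (m₁,m₂)=(-1/2,5/2): CG² = 1/6, CG = +√(1/6)   ← matches the target
Pairs with CG² = 1/6: (-1/2,5/2): +√(1/6)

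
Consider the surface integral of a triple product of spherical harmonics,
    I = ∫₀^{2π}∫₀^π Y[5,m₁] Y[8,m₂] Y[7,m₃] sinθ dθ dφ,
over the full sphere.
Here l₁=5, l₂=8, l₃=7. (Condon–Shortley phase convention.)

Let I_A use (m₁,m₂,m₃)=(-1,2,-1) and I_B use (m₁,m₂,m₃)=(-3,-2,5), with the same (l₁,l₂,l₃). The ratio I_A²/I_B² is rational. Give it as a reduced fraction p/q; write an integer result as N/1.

38809/67914

Same 5,8,7: normalisation and zero-m 3j drop out of the ratio.
A: Δ: 6! 4! 10! / 21! → 1/814773960; sum: t=2:+1/92897280 t=3:−1/6531840 t=4:+1/3317760 t=5:−1/10368000 t=6:+1/298598400 = 197/2985984000; 3j²(5 8 7; -1 2 -1) = Δ·Π!·Σ² = 38809/5542680  (sign +1)
B: Δ: 6! 4! 10! / 21! → 1/814773960; sum: t=4:+1/92897280 t=5:−1/261273600 t=6:+1/10450944000 = 7/995328000; 3j²(5 8 7; -3 -2 5) = Δ·Π!·Σ² = 1029/83980  (sign +1)
I_A²/I_B² = (38809/5542680)/(1029/83980) = 38809/67914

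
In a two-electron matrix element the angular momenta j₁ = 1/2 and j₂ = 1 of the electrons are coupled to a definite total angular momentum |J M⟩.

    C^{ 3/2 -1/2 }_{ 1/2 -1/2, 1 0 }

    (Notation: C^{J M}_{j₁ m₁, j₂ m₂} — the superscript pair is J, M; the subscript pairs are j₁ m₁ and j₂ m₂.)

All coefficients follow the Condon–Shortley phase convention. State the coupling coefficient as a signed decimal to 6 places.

+√(2/3) ≈ +0.816497

j₁+j₂−J=0  J+j₁−j₂=1  J−j₁+j₂=2  j₁+j₂+J+1=4
(j₁±m₁, j₂±m₂, J±M) = (0,1,1,1,1,2)
P² = 2/3
sum k=0..0:
  [0] +1/1 = 1
S = 1
C² = P²·S² = 2/3 ; C = +0.816497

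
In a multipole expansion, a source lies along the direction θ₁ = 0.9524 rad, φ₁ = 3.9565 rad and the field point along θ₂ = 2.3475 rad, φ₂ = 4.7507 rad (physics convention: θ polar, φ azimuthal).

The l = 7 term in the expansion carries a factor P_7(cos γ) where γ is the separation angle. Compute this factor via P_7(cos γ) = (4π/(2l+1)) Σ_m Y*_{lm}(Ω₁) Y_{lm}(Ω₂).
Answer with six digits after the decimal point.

-0.002073

Term-by-term m-sum for l=7 (normalisation 4π/15 = 0.837758):
  term(m=-7) = 0.00419 + 0.00371j   from Y*(Ω₁)=-0.09981 + 0.06523j, Y(Ω₂)=-0.01244 - 0.04527j
  term(m=-6) = -0.00289 - 0.05472j   from Y*(Ω₁)=0.05591 - 0.31245j, Y(Ω₂)=0.16809 - 0.03933j
  term(m=-5) = -0.10938 + 0.11946j   from Y*(Ω₁)=0.26439 + 0.35669j, Y(Ω₂)=0.06945 + 0.35814j
  term(m=-4) = 0.11568 - 0.00407j   from Y*(Ω₁)=-0.25496 - 0.03023j, Y(Ω₂)=-0.44555 + 0.06882j
  term(m=-3) = 0.02688 + 0.02550j   from Y*(Ω₁)=-0.13903 + 0.11636j, Y(Ω₂)=-0.02344 - 0.20302j
  term(m=-2) = 0.00156 + 0.08844j   from Y*(Ω₁)=0.02066 - 0.34969j, Y(Ω₂)=-0.25176 + 0.01933j
  term(m=-1) = -0.00902 + 0.00918j   from Y*(Ω₁)=-0.02661 - 0.02822j, Y(Ω₂)=-0.01271 - 0.33148j
  term(m=+0) = -0.05651 + 0.00000j   from Y*(Ω₁)=0.35136 + 0.00000j, Y(Ω₂)=-0.16082 + 0.00000j
  term(m=+1) = -0.00902 - 0.00918j   from Y*(Ω₁)=0.02661 - 0.02822j, Y(Ω₂)=0.01271 - 0.33148j
  term(m=+2) = 0.00156 - 0.08844j   from Y*(Ω₁)=0.02066 + 0.34969j, Y(Ω₂)=-0.25176 - 0.01933j
  term(m=+3) = 0.02688 - 0.02550j   from Y*(Ω₁)=0.13903 + 0.11636j, Y(Ω₂)=0.02344 - 0.20302j
  term(m=+4) = 0.11568 + 0.00407j   from Y*(Ω₁)=-0.25496 + 0.03023j, Y(Ω₂)=-0.44555 - 0.06882j
  term(m=+5) = -0.10938 - 0.11946j   from Y*(Ω₁)=-0.26439 + 0.35669j, Y(Ω₂)=-0.06945 + 0.35814j
  term(m=+6) = -0.00289 + 0.05472j   from Y*(Ω₁)=0.05591 + 0.31245j, Y(Ω₂)=0.16809 + 0.03933j
  term(m=+7) = 0.00419 - 0.00371j   from Y*(Ω₁)=0.09981 + 0.06523j, Y(Ω₂)=0.01244 - 0.04527j
Total Σ_m = -0.00247 - 0.00000j. Multiply by 0.837758: -0.00207 - 0.00000j. P_7(cos γ) = -0.002073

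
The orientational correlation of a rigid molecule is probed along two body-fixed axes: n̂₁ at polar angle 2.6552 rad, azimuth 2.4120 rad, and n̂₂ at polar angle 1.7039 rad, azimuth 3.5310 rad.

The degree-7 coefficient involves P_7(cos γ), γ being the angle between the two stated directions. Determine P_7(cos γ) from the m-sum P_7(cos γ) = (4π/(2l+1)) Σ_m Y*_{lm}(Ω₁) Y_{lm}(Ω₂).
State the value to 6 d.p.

Summing Y*_{l m}(θ₁,φ₁)·Y_{l m}(θ₂,φ₂) over m ∈ [−7, 7]; prefactor 4π/(2·7+1) = 0.837758:
  term(m=-7) = 0.00002 - 0.00115j   from Y*(Ω₁)=-0.00094 - 0.00225j, Y(Ω₂)=0.42986 + 0.18977j
  term(m=-6) = 0.00369 - 0.00170j   from Y*(Ω₁)=0.00567 - 0.01630j, Y(Ω₂)=0.16314 + 0.16971j
  term(m=-5) = -0.01568 - 0.01289j   from Y*(Ω₁)=0.06559 - 0.03638j, Y(Ω₂)=-0.09943 - 0.25169j
  term(m=-4) = 0.01353 - 0.05615j   from Y*(Ω₁)=0.21625 + 0.04909j, Y(Ω₂)=0.00343 - 0.26043j
  term(m=-3) = -0.08673 + 0.01898j   from Y*(Ω₁)=0.25374 + 0.35694j, Y(Ω₂)=-0.07943 + 0.18652j
  term(m=-2) = -0.08185 - 0.10391j   from Y*(Ω₁)=-0.05511 + 0.49168j, Y(Ω₂)=-0.19029 + 0.18780j
  term(m=-1) = -0.00674 + 0.01389j   from Y*(Ω₁)=-0.06554 + 0.05860j, Y(Ω₂)=0.16245 - 0.06666j
  term(m=+0) = 0.11866 + 0.00000j   from Y*(Ω₁)=0.44141 + 0.00000j, Y(Ω₂)=0.26882 + 0.00000j
  term(m=+1) = -0.00674 - 0.01389j   from Y*(Ω₁)=0.06554 + 0.05860j, Y(Ω₂)=-0.16245 - 0.06666j
  term(m=+2) = -0.08185 + 0.10391j   from Y*(Ω₁)=-0.05511 - 0.49168j, Y(Ω₂)=-0.19029 - 0.18780j
  term(m=+3) = -0.08673 - 0.01898j   from Y*(Ω₁)=-0.25374 + 0.35694j, Y(Ω₂)=0.07943 + 0.18652j
  term(m=+4) = 0.01353 + 0.05615j   from Y*(Ω₁)=0.21625 - 0.04909j, Y(Ω₂)=0.00343 + 0.26043j
  term(m=+5) = -0.01568 + 0.01289j   from Y*(Ω₁)=-0.06559 - 0.03638j, Y(Ω₂)=0.09943 - 0.25169j
  term(m=+6) = 0.00369 + 0.00170j   from Y*(Ω₁)=0.00567 + 0.01630j, Y(Ω₂)=0.16314 - 0.16971j
  term(m=+7) = 0.00002 + 0.00115j   from Y*(Ω₁)=0.00094 - 0.00225j, Y(Ω₂)=-0.42986 + 0.18977j
Total Σ_m = -0.22886 + 0.00000j. Multiply by 0.837758: -0.19173 + 0.00000j. P_7(cos γ) = -0.191732

-0.191732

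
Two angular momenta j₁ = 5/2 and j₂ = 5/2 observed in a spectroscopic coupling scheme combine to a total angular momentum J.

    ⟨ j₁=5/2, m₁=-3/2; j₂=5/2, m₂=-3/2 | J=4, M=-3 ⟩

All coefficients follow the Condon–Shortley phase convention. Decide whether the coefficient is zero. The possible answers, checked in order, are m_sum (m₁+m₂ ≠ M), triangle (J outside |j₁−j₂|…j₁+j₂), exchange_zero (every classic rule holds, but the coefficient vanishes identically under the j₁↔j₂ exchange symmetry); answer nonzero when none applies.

m-sum: m₁+m₂ = -3/2+(-3/2) = -3, M = -3  ✓
triangle: |j₁−j₂| = 0 ≤ J = 4 ≤ j₁+j₂ = 5  ✓
exchange: j₁=j₂ and m₁=m₂, and (−1)^(j₁+j₂−J) = (−1)^1 = −1 forces ⟨j₁m₁;j₂m₂|JM⟩ = −⟨j₂m₂;j₁m₁|JM⟩ = −⟨j₁m₁;j₂m₂|JM⟩ ⇒ the coefficient vanishes identically
Racah sum check: Σ_k collapses to 0 ⇒ CG = 0

exchange_zero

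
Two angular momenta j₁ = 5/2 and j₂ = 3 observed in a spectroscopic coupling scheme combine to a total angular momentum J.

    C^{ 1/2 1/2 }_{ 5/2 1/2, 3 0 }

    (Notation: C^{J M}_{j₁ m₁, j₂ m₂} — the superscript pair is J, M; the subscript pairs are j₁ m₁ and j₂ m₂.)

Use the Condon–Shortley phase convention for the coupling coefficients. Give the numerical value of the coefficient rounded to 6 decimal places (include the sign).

j₁+j₂−J=5  J+j₁−j₂=0  J−j₁+j₂=1  j₁+j₂+J+1=7
(j₁±m₁, j₂±m₂, J±M) = (3,2,3,3,1,0)
P² = 144/7
sum k=2..2:
  [2] +1/12 = 1/12
S = 1/12
C² = P²·S² = 1/7 ; C = +0.377964

+√(1/7) ≈ +0.377964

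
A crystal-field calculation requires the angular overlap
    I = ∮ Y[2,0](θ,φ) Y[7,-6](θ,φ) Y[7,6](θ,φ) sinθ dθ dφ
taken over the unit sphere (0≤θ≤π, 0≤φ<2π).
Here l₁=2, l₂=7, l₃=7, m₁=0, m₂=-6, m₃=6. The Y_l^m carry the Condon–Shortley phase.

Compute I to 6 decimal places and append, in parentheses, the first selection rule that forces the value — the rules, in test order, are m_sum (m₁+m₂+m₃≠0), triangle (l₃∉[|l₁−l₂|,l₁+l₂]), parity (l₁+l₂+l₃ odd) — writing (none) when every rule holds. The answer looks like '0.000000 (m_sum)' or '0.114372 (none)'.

Checks pass: Σm=0; 16 even; l₃=7∈[5,9].
(2·2+1)(2·7+1)(2·7+1) = 1125
Δ: 2! 2! 12! / 17! → 1/185640
sum: t=0:+1/2419200 t=1:−1/518400 t=2:+1/2419200 = -1/907200
3j²(2 7 7; 0 0 0) = Δ·Π!·Σ² = 56/3315  (sign +1)
sum: t=0:+1/159667200 t=1:−1/479001600 = 1/239500800
3j²(2 7 7; 0 -6 6) = Δ·Π!·Σ² = 26/1785  (sign -1)
combine: 4πI² = 1125·56/3315·26/1785 = 80/289
take √, sign -1: I = -0.14841956
No selection rule forces the value: the integral is nonzero (none).

-0.148420 (none)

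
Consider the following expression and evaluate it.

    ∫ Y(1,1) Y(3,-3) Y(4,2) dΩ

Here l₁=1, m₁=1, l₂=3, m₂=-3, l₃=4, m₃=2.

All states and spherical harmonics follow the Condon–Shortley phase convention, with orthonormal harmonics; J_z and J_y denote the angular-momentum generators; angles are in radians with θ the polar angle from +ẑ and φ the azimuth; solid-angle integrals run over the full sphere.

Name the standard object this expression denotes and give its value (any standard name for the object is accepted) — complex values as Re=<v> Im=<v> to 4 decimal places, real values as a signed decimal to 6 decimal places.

Gaunt coefficient, +0.061558

This is a Gaunt coefficient — the integral of a triple product of spherical harmonics over the sphere.
m-sum 0 ✓  L=8 even ✓  2≤4≤4 ✓
Π(2lᵢ+1) = 3×7×9 = 189
triangle coeff Δ(1,3,4) = 1/252
Σ_t [0,0]: t=0:+1/36 = 1/36
(3j)²=4/63 [(1 3 4; 0 0 0)], sign=+1
Σ_t [0,0]: t=0:+1/1440 = 1/1440
(3j)²=1/252 [(1 3 4; 1 -3 2)], sign=+1
⇒ 4πI² = 1/21
I = (+1)√(1/21/(4π)) = 0.06155813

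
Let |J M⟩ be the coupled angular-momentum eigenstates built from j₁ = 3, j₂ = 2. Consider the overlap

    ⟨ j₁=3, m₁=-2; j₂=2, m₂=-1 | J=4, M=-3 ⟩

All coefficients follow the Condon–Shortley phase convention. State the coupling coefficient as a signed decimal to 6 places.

√[9·1!5!3!/10! · 1!5!1!3!1!7!] = √(6480)
  +(−1)^0/∏(0,1,5,1,0,2)! = 1/240  (running 1/240)
  +(−1)^1/∏(1,0,4,0,1,3)! = -1/144  (running -1/360)
⟨..|..⟩ = √(6480)·(-1/360) = -0.223607

−√(1/20) ≈ -0.223607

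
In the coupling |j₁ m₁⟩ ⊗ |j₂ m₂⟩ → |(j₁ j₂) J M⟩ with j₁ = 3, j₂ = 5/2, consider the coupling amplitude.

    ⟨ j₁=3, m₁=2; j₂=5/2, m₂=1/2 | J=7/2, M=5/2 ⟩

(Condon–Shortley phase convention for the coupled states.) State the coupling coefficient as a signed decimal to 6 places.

√[8·2!4!3!/10! · 5!1!3!2!6!1!] = √(4608/7)
  +(−1)^0/∏(0,2,1,3,3,0)! = 1/72  (running 1/72)
  +(−1)^1/∏(1,1,0,2,4,1)! = -1/48  (running -1/144)
⟨..|..⟩ = √(4608/7)·(-1/144) = -0.178174

-0.178174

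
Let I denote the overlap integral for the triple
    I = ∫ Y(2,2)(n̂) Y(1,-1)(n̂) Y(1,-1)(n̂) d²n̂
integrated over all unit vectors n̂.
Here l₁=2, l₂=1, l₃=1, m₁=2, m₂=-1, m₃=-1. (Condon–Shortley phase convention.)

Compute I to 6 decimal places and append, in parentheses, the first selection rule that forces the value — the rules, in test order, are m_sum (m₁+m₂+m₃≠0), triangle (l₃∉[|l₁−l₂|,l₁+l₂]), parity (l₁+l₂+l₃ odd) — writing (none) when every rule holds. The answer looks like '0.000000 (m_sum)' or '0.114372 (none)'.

0.309019 (none)

Rules hold: Σm=0, L=4 even, 1≤1≤3.
N = 5·3·3 = 45
Δ = 2!·2!·0!/5! = 1/30
Racah Σ t=1..1: t=1:−1/1 = -1/1
⇒ 3j(2 1 1; 0 0 0)² = 2/15, sgn +1
Racah Σ t=0..0: t=0:+1/4 = 1/4
⇒ 3j(2 1 1; 2 -1 -1)² = 1/5, sgn +1
4πI² = N·(3j₀)²·(3jₘ)² = 6/5
I = +1·√(1.2/4π) = 0.30901936
No selection rule forces the value: the integral is nonzero (none).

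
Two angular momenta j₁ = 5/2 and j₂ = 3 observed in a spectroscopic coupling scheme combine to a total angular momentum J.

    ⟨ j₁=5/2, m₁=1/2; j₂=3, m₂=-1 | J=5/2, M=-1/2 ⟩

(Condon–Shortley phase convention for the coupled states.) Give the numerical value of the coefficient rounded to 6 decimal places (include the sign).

−√(8/35) ≈ -0.478091

j₁+j₂−J=3  J+j₁−j₂=2  J−j₁+j₂=3  j₁+j₂+J+1=9
(j₁±m₁, j₂±m₂, J±M) = (3,2,2,4,2,3)
P² = 288/35
sum k=0..2:
  [0] +1/24 = 1/24
  [1] −1/4 = -1/4
  [2] +1/24 = 1/24
S = -1/6
C² = P²·S² = 8/35 ; C = -0.478091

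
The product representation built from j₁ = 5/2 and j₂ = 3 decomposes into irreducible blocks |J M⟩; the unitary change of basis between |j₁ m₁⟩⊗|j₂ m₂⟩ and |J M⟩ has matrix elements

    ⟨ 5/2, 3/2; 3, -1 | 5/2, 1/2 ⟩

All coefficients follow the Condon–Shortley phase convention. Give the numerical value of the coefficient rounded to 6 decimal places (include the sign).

j₁+j₂−J=3  J+j₁−j₂=2  J−j₁+j₂=3  j₁+j₂+J+1=9
(j₁±m₁, j₂±m₂, J±M) = (4,1,2,4,3,2)
P² = 576/35
sum k=0..1:
  [0] +1/12 = 1/12
  [1] −1/8 = -1/8
S = -1/24
C² = P²·S² = 1/35 ; C = -0.169031

−√(1/35) = -0.169031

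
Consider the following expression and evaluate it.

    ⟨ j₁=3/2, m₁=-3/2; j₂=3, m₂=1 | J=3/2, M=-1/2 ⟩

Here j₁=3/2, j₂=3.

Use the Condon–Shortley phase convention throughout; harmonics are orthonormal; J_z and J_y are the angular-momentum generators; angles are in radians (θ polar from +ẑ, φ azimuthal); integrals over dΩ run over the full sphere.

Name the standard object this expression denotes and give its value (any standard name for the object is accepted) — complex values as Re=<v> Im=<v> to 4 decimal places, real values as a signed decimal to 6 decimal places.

This is a Clebsch–Gordan (vector-coupling) coefficient.
√[4·3!0!3!/7! · 0!3!4!2!1!2!] = √(576/35)
  +(−1)^3/∏(3,0,0,1,0,2)! = -1/12  (running -1/12)
⟨..|..⟩ = √(576/35)·(-1/12) = -0.338062

Clebsch–Gordan coefficient, −√(4/35) ≈ -0.338062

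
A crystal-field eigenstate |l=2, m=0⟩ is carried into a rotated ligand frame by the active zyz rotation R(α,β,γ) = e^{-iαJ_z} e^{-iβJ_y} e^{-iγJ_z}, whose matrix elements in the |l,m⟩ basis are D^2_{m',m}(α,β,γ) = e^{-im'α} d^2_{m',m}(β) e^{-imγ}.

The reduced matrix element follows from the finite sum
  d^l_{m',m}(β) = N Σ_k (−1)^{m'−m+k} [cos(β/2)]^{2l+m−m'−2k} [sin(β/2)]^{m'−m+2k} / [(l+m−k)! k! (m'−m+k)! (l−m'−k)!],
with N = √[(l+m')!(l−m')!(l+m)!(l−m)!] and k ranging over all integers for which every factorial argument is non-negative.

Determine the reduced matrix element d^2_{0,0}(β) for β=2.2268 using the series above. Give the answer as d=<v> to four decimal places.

d=0.0581

d^2_{0,0}(β=2.2268) via the finite sum:
With c≡cos(β/2)=0.441614 and s≡sin(β/2)=0.897205, N=[2·2·2·2]^{1/2}=4.000000
k∈{0,1,2} keeps every argument non-negative
  k=0: (−1)^0·4.0000/(4)·0.4416^4·0.8972^0 = +0.038034
  k=1: (−1)^1·4.0000/(1)·0.4416^2·0.8972^2 = -0.627955
  k=2: (−1)^2·4.0000/(4)·0.4416^0·0.8972^4 = +0.647989
d^2_{0,0}(2.2268) = +0.038034 -0.627955 +0.647989 = +0.058067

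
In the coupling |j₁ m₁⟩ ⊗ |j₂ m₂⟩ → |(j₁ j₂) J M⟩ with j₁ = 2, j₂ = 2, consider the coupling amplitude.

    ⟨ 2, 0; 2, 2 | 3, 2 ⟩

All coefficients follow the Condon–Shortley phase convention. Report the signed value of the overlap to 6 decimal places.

-0.707107  (= −√(1/2))

√[7·1!3!3!/8! · 2!2!4!0!5!1!] = √(72)
  +(−1)^1/∏(1,0,1,3,2,0)! = -1/12  (running -1/12)
⟨..|..⟩ = √(72)·(-1/12) = -0.707107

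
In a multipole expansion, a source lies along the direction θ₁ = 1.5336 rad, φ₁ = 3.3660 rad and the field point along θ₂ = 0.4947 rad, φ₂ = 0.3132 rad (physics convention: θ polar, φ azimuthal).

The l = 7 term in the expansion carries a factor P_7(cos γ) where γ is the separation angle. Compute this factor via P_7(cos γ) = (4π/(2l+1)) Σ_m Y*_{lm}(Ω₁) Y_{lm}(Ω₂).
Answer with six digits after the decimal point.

-0.085476

Summing Y*_{l m}(θ₁,φ₁)·Y_{l m}(θ₂,φ₂) over m ∈ [−7, 7]; prefactor 4π/(2·7+1) = 0.837758:
  m=-7: Y*=0.00003 - 0.49762j  Y=-0.00158 - 0.00221j  product -0.00110 + 0.00079j
  m=-6: Y*=0.01542 + 0.06755j  Y=-0.00572 - 0.01797j  product 0.00113 - 0.00066j
  m=-5: Y*=0.15579 + 0.32353j  Y=0.00039 - 0.08027j  product 0.02603 - 0.01238j
  m=-4: Y*=-0.05060 - 0.06345j  Y=0.07254 - 0.22036j  product -0.01765 + 0.00655j
  m=-3: Y*=-0.25109 - 0.20025j  Y=0.26323 - 0.36012j  product -0.13821 + 0.03771j
  m=-2: Y*=0.07773 + 0.03743j  Y=0.39213 - 0.28375j  product 0.04110 - 0.00738j
  m=-1: Y*=0.29959 + 0.06838j  Y=0.05630 - 0.01823j  product 0.01811 - 0.00161j
  m=+0: Y*=-0.08777 + 0.00000j  Y=-0.44598 + 0.00000j  product 0.03915 + 0.00000j
  m=+1: Y*=-0.29959 + 0.06838j  Y=-0.05630 - 0.01823j  product 0.01811 + 0.00161j
  m=+2: Y*=0.07773 - 0.03743j  Y=0.39213 + 0.28375j  product 0.04110 + 0.00738j
  m=+3: Y*=0.25109 - 0.20025j  Y=-0.26323 - 0.36012j  product -0.13821 - 0.03771j
  m=+4: Y*=-0.05060 + 0.06345j  Y=0.07254 + 0.22036j  product -0.01765 - 0.00655j
  m=+5: Y*=-0.15579 + 0.32353j  Y=-0.00039 - 0.08027j  product 0.02603 + 0.01238j
  m=+6: Y*=0.01542 - 0.06755j  Y=-0.00572 + 0.01797j  product 0.00113 + 0.00066j
  m=+7: Y*=-0.00003 - 0.49762j  Y=0.00158 - 0.00221j  product -0.00110 - 0.00079j
Accumulated sum -0.10203 + 0.00000j; after 4π/(2l+1) scaling, -0.08548 + 0.00000j ⇒ P_7 = -0.085476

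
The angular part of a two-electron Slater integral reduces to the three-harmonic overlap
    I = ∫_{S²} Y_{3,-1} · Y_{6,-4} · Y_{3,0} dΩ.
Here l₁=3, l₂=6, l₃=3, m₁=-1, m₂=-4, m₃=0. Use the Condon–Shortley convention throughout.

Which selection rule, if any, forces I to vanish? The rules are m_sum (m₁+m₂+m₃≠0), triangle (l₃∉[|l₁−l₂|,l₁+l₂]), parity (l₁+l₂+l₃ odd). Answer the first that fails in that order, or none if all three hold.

m₁+m₂+m₃ = -1 − 4 + 0 = -5  ✗
triangle: |3−6|=3 ≤ l₃=3 ≤ 3+6=9
parity: l₁+l₂+l₃ = 12 is even

m_sum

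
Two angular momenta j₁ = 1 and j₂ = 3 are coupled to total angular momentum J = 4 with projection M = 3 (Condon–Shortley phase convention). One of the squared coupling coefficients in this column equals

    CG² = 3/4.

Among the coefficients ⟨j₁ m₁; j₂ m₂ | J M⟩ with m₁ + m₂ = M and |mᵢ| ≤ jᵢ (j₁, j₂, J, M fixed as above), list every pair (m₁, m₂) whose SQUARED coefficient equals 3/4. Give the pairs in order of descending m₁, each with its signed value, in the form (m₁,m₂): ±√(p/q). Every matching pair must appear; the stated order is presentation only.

(1,2): +√(3/4)

Admissible pairs with m₁+m₂ = M = 3: (0,3), (1,2)
  (m₁,m₂)=(1,2): CG² = 3/4, CG = +√(3/4)   ← matches the target
  (m₁,m₂)=(0,3): CG² = 1/4, CG = +√(1/4)
Pairs with CG² = 3/4: (1,2): +√(3/4)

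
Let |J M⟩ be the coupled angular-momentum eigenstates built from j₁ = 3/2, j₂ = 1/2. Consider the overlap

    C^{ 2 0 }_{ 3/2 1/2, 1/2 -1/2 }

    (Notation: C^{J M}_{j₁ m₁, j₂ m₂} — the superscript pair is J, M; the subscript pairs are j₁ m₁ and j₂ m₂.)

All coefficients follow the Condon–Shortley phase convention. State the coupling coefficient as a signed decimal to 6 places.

+0.707107

j₁+j₂−J=0  J+j₁−j₂=3  J−j₁+j₂=1  j₁+j₂+J+1=5
(j₁±m₁, j₂±m₂, J±M) = (2,1,0,1,2,2)
P² = 2
sum k=0..0:
  [0] +1/2 = 1/2
S = 1/2
C² = P²·S² = 1/2 ; C = +0.707107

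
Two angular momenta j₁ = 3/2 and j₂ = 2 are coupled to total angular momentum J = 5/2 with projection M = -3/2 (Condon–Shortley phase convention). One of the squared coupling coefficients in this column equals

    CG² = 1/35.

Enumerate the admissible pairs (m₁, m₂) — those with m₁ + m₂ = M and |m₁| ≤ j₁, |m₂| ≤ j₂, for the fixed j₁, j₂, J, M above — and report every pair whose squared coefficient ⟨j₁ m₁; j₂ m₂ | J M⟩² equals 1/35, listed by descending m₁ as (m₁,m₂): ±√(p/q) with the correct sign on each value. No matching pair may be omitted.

(-1/2,-1): +√(1/35)

Admissible pairs with m₁+m₂ = M = -3/2: (-3/2,0), (-1/2,-1), (1/2,-2)
  (m₁,m₂)=(1/2,-2): CG² = 16/35, CG = +√(16/35)
  (m₁,m₂)=(-1/2,-1): CG² = 1/35, CG = +√(1/35)   ← matches the target
  (m₁,m₂)=(-3/2,0): CG² = 18/35, CG = −√(18/35)
Pairs with CG² = 1/35: (-1/2,-1): +√(1/35)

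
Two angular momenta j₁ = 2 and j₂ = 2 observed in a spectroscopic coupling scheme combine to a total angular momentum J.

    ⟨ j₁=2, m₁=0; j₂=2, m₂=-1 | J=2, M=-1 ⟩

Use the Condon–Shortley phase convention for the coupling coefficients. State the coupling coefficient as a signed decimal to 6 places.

-0.267261

j₁+j₂−J=2  J+j₁−j₂=2  J−j₁+j₂=2  j₁+j₂+J+1=7
(j₁±m₁, j₂±m₂, J±M) = (2,2,1,3,1,3)
P² = 8/7
sum k=0..1:
  [0] +1/4 = 1/4
  [1] −1/2 = -1/2
S = -1/4
C² = P²·S² = 1/14 ; C = -0.267261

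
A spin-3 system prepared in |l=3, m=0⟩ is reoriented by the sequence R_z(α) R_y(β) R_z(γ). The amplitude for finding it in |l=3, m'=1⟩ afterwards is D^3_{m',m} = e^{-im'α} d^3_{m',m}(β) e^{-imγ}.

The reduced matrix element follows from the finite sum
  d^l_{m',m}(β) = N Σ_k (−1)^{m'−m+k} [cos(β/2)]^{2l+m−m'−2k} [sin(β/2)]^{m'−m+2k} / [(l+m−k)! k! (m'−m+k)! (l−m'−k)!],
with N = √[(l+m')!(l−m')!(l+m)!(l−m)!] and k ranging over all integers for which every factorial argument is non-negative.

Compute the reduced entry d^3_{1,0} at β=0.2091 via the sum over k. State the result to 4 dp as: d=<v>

d^3_{1,0}(β=0.2091) via the finite sum:
Half-angle: c=0.994540, s=0.104360. N=√(24·2·6·6)=41.569219
Admissible k: 0..2 (factorial args all ≥0)
  k=0: (−1)^1·41.5692/(12)·0.9945^5·0.1044^1 = -0.351750
  k=1: (−1)^2·41.5692/(4)·0.9945^3·0.1044^3 = +0.011619
  k=2: (−1)^3·41.5692/(12)·0.9945^1·0.1044^5 = -0.000043
d^3_{1,0}(0.2091) = -0.351750 +0.011619 -0.000043 = -0.340173

d=-0.3402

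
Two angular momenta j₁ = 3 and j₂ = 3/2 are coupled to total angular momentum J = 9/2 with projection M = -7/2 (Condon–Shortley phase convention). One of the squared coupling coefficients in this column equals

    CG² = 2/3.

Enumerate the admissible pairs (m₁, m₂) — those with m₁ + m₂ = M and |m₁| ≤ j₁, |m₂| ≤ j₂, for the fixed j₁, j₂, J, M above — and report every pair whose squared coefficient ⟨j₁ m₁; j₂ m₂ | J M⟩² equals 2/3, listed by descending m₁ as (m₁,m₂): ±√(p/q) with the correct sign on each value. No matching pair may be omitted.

(-2,-3/2): +√(2/3)

Admissible pairs with m₁+m₂ = M = -7/2: (-3,-1/2), (-2,-3/2)
  (m₁,m₂)=(-2,-3/2): CG² = 2/3, CG = +√(2/3)   ← matches the target
  (m₁,m₂)=(-3,-1/2): CG² = 1/3, CG = +√(1/3)
Pairs with CG² = 2/3: (-2,-3/2): +√(2/3)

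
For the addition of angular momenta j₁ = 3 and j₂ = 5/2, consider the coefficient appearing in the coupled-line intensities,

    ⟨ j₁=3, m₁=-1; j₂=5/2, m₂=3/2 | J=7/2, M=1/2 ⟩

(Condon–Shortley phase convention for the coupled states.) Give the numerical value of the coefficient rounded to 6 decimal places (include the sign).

j₁+j₂−J=2  J+j₁−j₂=4  J−j₁+j₂=3  j₁+j₂+J+1=10
(j₁±m₁, j₂±m₂, J±M) = (2,4,4,1,4,3)
P² = 18432/175
sum k=1..2:
  [1] −1/36 = -1/36
  [2] +1/16 = 1/16
S = 5/144
C² = P²·S² = 8/63 ; C = +0.356348

+0.356348  (= +√(8/63))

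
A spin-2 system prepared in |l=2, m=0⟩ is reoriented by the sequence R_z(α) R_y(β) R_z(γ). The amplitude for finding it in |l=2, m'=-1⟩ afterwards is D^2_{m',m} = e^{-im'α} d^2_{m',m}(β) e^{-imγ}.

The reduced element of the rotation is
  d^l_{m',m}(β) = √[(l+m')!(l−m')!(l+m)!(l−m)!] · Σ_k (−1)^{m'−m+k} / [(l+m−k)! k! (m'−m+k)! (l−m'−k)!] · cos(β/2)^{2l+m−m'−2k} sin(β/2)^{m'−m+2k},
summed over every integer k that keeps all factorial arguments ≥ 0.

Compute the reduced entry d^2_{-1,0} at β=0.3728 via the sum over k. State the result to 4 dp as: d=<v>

d^2_{-1,0}(β=0.3728) via the finite sum:
c=cos(0.372800/2)=0.982678, s=sin(0.372800/2)=0.185322; N=√[1·6·2·2]=4.898979
The bounds max(0,m−m')=1 and min(l+m,l−m')=2 give 2 terms
  k=1: (−1)^0·4.8990/(2)·0.9827^3·0.1853^1 = +0.430762
  k=2: (−1)^1·4.8990/(2)·0.9827^1·0.1853^3 = -0.015320
d^2_{-1,0}(0.3728) = +0.430762 -0.015320 = +0.415441

d=0.4154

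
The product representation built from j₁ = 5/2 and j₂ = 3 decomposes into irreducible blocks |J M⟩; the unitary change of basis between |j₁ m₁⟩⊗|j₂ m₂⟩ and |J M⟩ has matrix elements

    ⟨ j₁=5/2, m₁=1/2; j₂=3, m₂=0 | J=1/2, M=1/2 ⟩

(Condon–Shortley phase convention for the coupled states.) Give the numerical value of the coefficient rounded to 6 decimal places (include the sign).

+0.377964

√[2·5!0!1!/7! · 3!2!3!3!1!0!] = √(144/7)
  +(−1)^2/∏(2,3,0,1,0,0)! = 1/12  (running 1/12)
⟨..|..⟩ = √(144/7)·(1/12) = +0.377964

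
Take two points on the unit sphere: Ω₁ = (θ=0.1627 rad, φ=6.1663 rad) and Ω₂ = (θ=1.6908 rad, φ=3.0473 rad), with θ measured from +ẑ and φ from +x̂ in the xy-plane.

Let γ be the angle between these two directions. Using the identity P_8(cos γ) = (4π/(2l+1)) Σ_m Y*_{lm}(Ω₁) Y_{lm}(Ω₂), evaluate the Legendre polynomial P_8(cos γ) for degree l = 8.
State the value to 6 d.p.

-0.207027

Addition theorem: P_8(cos γ) = (4π/17) Σ_m Y*_{lm}(Ω₁) Y_{lm}(Ω₂), m = −8…8:
  m=-8: (0.00000 - 0.00000j) × (0.35453 + 0.33317j) = 0.00000 - 0.00000j  (running Σ = 0.00000 - 0.00000j)
  m=-7: (0.00000 - 0.00000j) × (0.18537 + 0.14388j) = 0.00000 - 0.00000j  (running Σ = 0.00000 - 0.00000j)
  m=-6: (0.00007 - 0.00006j) × (-0.23888 - 0.15169j) = -0.00003 + 0.00000j  (running Σ = -0.00002 + 0.00000j)
  m=-5: (0.00087 - 0.00057j) × (-0.23298 - 0.11877j) = -0.00027 + 0.00003j  (running Σ = -0.00029 + 0.00003j)
  m=-4: (0.00776 - 0.00392j) × (0.19578 + 0.07756j) = 0.00182 - 0.00017j  (running Σ = 0.00153 - 0.00013j)
  m=-3: (0.05045 - 0.01845j) × (0.25895 + 0.07527j) = 0.01445 - 0.00098j  (running Σ = 0.01598 - 0.00111j)
  m=-2: (0.22704 - 0.05406j) × (-0.17363 - 0.03314j) = -0.04121 + 0.00186j  (running Σ = -0.02523 + 0.00075j)
  m=-1: (0.62329 - 0.07319j) × (-0.27084 - 0.02561j) = -0.17069 + 0.00386j  (running Σ = -0.19592 + 0.00461j)
  m=0: (0.67101 + 0.00000j) × (0.16656 + 0.00000j) = 0.11176 + 0.00000j  (running Σ = -0.08415 + 0.00461j)
  m=1: (-0.62329 - 0.07319j) × (0.27084 - 0.02561j) = -0.17069 - 0.00386j  (running Σ = -0.25484 + 0.00075j)
  m=2: (0.22704 + 0.05406j) × (-0.17363 + 0.03314j) = -0.04121 - 0.00186j  (running Σ = -0.29605 - 0.00111j)
  m=3: (-0.05045 - 0.01845j) × (-0.25895 + 0.07527j) = 0.01445 + 0.00098j  (running Σ = -0.28160 - 0.00013j)
  m=4: (0.00776 + 0.00392j) × (0.19578 - 0.07756j) = 0.00182 + 0.00017j  (running Σ = -0.27978 + 0.00003j)
  m=5: (-0.00087 - 0.00057j) × (0.23298 - 0.11877j) = -0.00027 - 0.00003j  (running Σ = -0.28005 + 0.00000j)
  m=6: (0.00007 + 0.00006j) × (-0.23888 + 0.15169j) = -0.00003 - 0.00000j  (running Σ = -0.28007 - 0.00000j)
  m=7: (-0.00000 - 0.00000j) × (-0.18537 + 0.14388j) = 0.00000 + 0.00000j  (running Σ = -0.28007 - 0.00000j)
  m=8: (0.00000 + 0.00000j) × (0.35453 - 0.33317j) = 0.00000 + 0.00000j  (running Σ = -0.28007 - 0.00000j)
Total Σ_m = -0.28007 - 0.00000j. Multiply by 0.739198: -0.20703 - 0.00000j. P_8(cos γ) = -0.207027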